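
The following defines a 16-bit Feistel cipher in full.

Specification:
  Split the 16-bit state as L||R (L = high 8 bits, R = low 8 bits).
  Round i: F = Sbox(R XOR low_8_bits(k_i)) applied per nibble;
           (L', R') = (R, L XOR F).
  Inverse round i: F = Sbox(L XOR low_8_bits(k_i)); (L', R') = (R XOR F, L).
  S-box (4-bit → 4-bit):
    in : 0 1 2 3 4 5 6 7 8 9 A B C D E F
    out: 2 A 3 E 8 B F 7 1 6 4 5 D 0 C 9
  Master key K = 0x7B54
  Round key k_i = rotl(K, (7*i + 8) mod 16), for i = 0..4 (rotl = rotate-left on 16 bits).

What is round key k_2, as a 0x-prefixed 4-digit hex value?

K = 0x7B54
k_0 = rotl(K, (7*0+8) mod 16) = rotl(K, 8) = 0x547B
k_1 = rotl(K, (7*1+8) mod 16) = rotl(K, 15) = 0x3DAA
k_2 = rotl(K, (7*2+8) mod 16) = rotl(K, 6) = 0xD51E

0xD51E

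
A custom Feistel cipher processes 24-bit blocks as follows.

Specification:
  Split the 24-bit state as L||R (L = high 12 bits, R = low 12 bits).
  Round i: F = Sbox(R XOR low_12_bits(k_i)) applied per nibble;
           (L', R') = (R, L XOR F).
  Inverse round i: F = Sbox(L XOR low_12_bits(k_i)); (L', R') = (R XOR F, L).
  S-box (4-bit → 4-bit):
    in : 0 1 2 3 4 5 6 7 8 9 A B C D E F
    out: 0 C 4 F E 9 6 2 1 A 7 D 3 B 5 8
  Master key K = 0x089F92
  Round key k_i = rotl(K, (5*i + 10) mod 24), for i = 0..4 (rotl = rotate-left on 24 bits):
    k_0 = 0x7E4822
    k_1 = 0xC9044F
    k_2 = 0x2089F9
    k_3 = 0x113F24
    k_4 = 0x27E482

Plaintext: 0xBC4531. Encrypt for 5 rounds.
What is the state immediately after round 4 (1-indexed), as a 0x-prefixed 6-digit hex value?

0x44D6B5

s_0 = plaintext = 0xBC4531
s_1 = Round(s_0, k_0) = 0x53100B
s_2 = Round(s_1, k_1) = 0x00BBDF
s_3 = Round(s_2, k_2) = 0xBDF44D
s_4 = Round(s_3, k_3) = 0x44D6B5
s_5 = Round(s_4, k_4) = 0x6B50BF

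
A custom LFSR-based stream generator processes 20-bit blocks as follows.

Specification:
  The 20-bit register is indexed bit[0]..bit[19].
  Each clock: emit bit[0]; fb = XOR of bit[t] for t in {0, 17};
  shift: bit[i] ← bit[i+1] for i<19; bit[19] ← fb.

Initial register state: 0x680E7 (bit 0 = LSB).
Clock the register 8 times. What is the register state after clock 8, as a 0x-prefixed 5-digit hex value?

0xC4680

reg_0 = 0x680E7
clock 1: out=1, reg = 0x34073
clock 2: out=1, reg = 0x1A039
clock 3: out=1, reg = 0x8D01C
clock 4: out=0, reg = 0x4680E
clock 5: out=0, reg = 0x23407
clock 6: out=1, reg = 0x11A03
clock 7: out=1, reg = 0x88D01
clock 8: out=1, reg = 0xC4680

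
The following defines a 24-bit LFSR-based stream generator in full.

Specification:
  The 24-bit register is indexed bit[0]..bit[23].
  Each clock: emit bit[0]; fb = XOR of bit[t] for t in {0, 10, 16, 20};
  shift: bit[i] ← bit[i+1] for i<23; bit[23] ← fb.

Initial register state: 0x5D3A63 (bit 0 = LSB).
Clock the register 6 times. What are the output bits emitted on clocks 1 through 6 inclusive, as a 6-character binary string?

reg_0 = 0x5D3A63
clock 1: out=1, reg = 0xAE9D31
clock 2: out=1, reg = 0x574E98
clock 3: out=0, reg = 0xABA74C
clock 4: out=0, reg = 0x55D3A6
clock 5: out=0, reg = 0x2AE9D3
clock 6: out=1, reg = 0x9574E9

110001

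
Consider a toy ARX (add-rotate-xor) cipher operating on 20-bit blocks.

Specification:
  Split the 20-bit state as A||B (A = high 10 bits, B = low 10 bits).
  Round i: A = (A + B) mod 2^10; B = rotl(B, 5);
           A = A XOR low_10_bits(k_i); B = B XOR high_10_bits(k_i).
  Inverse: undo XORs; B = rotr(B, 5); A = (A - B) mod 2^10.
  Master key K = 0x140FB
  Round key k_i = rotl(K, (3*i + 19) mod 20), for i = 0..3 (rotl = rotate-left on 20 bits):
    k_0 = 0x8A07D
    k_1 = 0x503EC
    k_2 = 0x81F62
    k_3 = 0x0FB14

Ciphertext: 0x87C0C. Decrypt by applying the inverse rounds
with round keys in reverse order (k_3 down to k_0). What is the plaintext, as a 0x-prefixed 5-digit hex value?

0x8C093

s_0 = ciphertext = 0x87C0C
s_1 = InvRound(s_0, k_3) = 0xB2A41
s_2 = InvRound(s_1, k_2) = 0x398C2
s_3 = InvRound(s_2, k_1) = 0xAF84C
s_4 = InvRound(s_3, k_0) = 0x8C093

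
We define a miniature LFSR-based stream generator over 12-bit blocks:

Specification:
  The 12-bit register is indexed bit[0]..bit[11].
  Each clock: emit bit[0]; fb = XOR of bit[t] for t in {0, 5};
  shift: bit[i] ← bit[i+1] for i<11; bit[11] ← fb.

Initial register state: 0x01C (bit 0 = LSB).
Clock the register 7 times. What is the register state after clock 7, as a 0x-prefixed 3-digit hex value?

0x380

reg_0 = 0x01C
clock 1: out=0, reg = 0x00E
clock 2: out=0, reg = 0x007
clock 3: out=1, reg = 0x803
clock 4: out=1, reg = 0xC01
clock 5: out=1, reg = 0xE00
clock 6: out=0, reg = 0x700
clock 7: out=0, reg = 0x380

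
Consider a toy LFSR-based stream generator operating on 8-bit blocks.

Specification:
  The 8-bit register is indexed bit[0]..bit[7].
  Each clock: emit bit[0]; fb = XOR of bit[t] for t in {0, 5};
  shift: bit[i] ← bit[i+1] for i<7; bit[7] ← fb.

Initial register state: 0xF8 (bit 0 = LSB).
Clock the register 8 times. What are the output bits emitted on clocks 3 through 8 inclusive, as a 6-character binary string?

011111

reg_0 = 0xF8
clock 1: out=0, reg = 0xFC
clock 2: out=0, reg = 0xFE
clock 3: out=0, reg = 0xFF
clock 4: out=1, reg = 0x7F
clock 5: out=1, reg = 0x3F
clock 6: out=1, reg = 0x1F
clock 7: out=1, reg = 0x8F
clock 8: out=1, reg = 0xC7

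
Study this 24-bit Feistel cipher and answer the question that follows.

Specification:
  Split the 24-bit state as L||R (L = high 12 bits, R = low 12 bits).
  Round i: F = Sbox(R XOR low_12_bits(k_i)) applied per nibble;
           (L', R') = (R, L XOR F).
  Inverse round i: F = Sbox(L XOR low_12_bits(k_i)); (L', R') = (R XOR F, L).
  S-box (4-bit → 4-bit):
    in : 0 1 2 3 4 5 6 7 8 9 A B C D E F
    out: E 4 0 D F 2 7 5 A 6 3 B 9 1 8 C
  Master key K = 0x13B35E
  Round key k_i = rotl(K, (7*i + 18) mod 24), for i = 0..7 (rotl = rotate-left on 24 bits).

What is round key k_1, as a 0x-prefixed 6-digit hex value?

K = 0x13B35E
k_0 = rotl(K, (7*0+18) mod 24) = rotl(K, 18) = 0x784ECD
k_1 = rotl(K, (7*1+18) mod 24) = rotl(K, 1) = 0x2766BC

0x2766BC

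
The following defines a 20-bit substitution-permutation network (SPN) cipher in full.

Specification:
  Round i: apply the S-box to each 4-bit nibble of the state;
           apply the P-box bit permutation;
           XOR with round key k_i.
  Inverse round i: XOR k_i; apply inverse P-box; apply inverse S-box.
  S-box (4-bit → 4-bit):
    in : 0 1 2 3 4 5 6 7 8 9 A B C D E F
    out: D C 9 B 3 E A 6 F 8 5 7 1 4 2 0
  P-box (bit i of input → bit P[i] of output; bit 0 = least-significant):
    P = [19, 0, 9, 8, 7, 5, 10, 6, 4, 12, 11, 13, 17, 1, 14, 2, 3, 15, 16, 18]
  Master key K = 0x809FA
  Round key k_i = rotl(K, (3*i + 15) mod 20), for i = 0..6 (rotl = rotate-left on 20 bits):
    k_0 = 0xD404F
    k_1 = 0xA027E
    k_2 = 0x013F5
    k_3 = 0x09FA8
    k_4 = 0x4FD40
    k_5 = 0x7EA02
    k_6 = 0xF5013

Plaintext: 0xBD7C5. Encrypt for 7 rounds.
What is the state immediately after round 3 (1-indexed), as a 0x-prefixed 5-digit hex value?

0x94AC8

s_0 = plaintext = 0xBD7C5
s_1 = Round(s_0, k_0) = 0xC9BC6
s_2 = Round(s_1, k_1) = 0xA1BE3
s_3 = Round(s_2, k_2) = 0x94AC8
s_4 = Round(s_3, k_3) = 0xE943B
s_5 = Round(s_4, k_4) = 0xC6FB5
s_6 = Round(s_5, k_5) = 0x7EDAD
s_7 = Round(s_6, k_6) = 0xEDE91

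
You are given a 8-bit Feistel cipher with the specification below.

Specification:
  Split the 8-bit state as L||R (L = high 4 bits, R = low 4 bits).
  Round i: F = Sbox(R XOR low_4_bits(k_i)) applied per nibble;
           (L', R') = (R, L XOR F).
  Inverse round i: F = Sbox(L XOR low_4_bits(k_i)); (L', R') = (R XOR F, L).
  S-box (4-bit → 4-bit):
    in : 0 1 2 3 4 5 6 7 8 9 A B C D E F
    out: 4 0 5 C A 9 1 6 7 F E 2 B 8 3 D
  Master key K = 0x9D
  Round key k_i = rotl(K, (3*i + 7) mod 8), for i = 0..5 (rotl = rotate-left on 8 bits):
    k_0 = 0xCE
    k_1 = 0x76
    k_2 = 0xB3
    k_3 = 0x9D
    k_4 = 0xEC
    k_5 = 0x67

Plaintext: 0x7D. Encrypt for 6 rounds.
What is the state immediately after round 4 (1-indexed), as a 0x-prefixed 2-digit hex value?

s_0 = plaintext = 0x7D
s_1 = Round(s_0, k_0) = 0xDB
s_2 = Round(s_1, k_1) = 0xB5
s_3 = Round(s_2, k_2) = 0x5A
s_4 = Round(s_3, k_3) = 0xA3
s_5 = Round(s_4, k_4) = 0x37
s_6 = Round(s_5, k_5) = 0x77

0xA3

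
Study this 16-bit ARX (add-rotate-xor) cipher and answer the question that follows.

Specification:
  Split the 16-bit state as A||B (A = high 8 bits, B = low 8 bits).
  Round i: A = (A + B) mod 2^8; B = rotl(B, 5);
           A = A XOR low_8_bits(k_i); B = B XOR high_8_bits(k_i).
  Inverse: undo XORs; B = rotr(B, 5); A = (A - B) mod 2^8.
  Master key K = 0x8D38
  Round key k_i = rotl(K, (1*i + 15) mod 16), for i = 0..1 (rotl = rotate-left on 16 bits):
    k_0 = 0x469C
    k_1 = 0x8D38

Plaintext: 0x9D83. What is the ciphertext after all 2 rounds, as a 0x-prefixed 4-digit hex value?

0xCA4B

s_0 = plaintext = 0x9D83
s_1 = Round(s_0, k_0) = 0xBC36
s_2 = Round(s_1, k_1) = 0xCA4B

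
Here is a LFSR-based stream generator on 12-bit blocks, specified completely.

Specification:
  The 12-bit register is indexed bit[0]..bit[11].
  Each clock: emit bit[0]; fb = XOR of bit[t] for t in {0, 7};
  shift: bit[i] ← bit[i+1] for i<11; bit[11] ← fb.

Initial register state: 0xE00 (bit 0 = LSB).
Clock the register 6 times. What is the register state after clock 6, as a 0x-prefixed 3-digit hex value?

reg_0 = 0xE00
clock 1: out=0, reg = 0x700
clock 2: out=0, reg = 0x380
clock 3: out=0, reg = 0x9C0
clock 4: out=0, reg = 0xCE0
clock 5: out=0, reg = 0xE70
clock 6: out=0, reg = 0x738

0x738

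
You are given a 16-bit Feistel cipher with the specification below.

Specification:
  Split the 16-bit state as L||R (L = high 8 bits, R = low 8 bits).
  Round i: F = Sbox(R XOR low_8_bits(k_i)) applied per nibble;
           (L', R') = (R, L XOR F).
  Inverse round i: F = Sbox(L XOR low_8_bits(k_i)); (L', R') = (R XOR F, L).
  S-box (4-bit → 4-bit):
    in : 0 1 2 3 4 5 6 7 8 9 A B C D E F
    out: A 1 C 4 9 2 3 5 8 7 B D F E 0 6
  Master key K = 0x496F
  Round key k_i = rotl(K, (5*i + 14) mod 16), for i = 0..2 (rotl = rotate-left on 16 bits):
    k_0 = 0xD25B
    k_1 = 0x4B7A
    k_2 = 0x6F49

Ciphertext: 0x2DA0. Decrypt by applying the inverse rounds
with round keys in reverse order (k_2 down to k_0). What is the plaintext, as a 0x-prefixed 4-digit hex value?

0xC529

s_0 = ciphertext = 0x2DA0
s_1 = InvRound(s_0, k_2) = 0x992D
s_2 = InvRound(s_1, k_1) = 0x2999
s_3 = InvRound(s_2, k_0) = 0xC529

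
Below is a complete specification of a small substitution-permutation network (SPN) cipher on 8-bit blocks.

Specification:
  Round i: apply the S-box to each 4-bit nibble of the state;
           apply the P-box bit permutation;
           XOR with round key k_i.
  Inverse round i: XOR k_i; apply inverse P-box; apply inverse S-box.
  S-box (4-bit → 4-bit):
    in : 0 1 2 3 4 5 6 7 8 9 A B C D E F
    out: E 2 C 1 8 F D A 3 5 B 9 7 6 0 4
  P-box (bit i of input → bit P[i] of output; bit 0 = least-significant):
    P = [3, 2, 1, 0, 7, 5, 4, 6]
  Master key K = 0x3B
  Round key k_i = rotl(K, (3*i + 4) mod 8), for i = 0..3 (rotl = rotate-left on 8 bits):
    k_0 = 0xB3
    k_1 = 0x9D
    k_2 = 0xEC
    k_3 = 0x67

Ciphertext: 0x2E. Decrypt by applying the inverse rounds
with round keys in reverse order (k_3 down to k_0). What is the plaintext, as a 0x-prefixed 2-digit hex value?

0x4B

s_0 = ciphertext = 0x2E
s_1 = InvRound(s_0, k_3) = 0x4B
s_2 = InvRound(s_1, k_2) = 0x80
s_3 = InvRound(s_2, k_1) = 0xFA
s_4 = InvRound(s_3, k_0) = 0x4B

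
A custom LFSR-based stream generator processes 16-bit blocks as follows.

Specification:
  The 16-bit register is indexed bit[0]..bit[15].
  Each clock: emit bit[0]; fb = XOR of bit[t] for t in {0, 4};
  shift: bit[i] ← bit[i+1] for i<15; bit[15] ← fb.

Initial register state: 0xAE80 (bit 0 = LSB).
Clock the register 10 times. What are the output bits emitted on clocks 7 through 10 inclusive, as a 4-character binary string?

reg_0 = 0xAE80
clock 1: out=0, reg = 0x5740
clock 2: out=0, reg = 0x2BA0
clock 3: out=0, reg = 0x15D0
clock 4: out=0, reg = 0x8AE8
clock 5: out=0, reg = 0x4574
clock 6: out=0, reg = 0xA2BA
clock 7: out=0, reg = 0xD15D
clock 8: out=1, reg = 0x68AE
clock 9: out=0, reg = 0x3457
clock 10: out=1, reg = 0x1A2B

0101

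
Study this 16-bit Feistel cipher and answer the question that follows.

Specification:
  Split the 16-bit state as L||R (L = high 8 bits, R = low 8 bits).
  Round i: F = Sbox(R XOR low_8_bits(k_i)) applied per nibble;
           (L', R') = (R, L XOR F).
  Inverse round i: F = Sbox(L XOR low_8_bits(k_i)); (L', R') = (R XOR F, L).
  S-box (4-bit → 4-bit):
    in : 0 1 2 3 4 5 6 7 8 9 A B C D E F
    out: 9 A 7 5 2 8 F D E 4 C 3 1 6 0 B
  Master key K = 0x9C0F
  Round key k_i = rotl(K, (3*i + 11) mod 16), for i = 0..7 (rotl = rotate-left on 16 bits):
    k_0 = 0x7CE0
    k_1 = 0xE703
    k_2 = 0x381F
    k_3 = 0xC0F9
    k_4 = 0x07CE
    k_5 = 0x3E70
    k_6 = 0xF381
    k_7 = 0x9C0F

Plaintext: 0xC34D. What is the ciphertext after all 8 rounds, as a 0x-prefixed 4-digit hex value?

s_0 = plaintext = 0xC34D
s_1 = Round(s_0, k_0) = 0x4D05
s_2 = Round(s_1, k_1) = 0x05D2
s_3 = Round(s_2, k_2) = 0xD213
s_4 = Round(s_3, k_3) = 0x13DE
s_5 = Round(s_4, k_4) = 0xDEBA
s_6 = Round(s_5, k_5) = 0xBAC2
s_7 = Round(s_6, k_6) = 0xC29F
s_8 = Round(s_7, k_7) = 0x9F8B

0x9F8B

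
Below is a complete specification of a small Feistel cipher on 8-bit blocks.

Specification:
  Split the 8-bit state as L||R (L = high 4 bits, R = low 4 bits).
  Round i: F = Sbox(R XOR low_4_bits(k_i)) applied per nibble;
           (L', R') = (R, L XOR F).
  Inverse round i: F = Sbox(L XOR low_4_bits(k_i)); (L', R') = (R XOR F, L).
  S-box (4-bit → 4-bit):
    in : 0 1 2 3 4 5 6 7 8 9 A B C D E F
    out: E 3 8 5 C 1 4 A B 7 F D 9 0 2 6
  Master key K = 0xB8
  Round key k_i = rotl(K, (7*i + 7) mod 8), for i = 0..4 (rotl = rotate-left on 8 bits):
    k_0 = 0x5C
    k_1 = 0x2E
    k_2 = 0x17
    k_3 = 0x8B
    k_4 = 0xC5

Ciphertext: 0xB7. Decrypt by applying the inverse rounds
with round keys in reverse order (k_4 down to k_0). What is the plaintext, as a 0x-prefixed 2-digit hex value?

s_0 = ciphertext = 0xB7
s_1 = InvRound(s_0, k_4) = 0x5B
s_2 = InvRound(s_1, k_3) = 0x95
s_3 = InvRound(s_2, k_2) = 0x79
s_4 = InvRound(s_3, k_1) = 0xE7
s_5 = InvRound(s_4, k_0) = 0xFE

0xFE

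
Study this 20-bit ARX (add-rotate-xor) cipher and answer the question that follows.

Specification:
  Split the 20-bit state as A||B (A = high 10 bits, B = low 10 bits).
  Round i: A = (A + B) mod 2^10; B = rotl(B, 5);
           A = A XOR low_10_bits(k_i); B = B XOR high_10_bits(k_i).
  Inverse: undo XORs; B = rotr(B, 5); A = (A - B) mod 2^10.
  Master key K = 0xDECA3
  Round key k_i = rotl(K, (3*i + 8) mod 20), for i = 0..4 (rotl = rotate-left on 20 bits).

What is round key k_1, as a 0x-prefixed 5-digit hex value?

K = 0xDECA3
k_0 = rotl(K, (3*0+8) mod 20) = rotl(K, 8) = 0xCA3DE
k_1 = rotl(K, (3*1+8) mod 20) = rotl(K, 11) = 0x51EF6

0x51EF6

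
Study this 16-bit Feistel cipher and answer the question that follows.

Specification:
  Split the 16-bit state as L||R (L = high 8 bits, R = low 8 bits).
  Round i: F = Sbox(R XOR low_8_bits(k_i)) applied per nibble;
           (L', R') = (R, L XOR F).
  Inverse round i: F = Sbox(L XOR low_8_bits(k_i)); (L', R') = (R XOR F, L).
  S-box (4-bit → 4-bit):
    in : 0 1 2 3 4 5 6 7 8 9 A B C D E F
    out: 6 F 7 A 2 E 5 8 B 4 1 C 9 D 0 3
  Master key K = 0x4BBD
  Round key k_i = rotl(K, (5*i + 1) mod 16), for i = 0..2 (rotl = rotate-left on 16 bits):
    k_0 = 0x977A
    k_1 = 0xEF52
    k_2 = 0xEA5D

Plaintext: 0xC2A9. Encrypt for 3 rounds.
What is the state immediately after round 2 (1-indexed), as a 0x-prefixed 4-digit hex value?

0x1888

s_0 = plaintext = 0xC2A9
s_1 = Round(s_0, k_0) = 0xA918
s_2 = Round(s_1, k_1) = 0x1888
s_3 = Round(s_2, k_2) = 0x88C6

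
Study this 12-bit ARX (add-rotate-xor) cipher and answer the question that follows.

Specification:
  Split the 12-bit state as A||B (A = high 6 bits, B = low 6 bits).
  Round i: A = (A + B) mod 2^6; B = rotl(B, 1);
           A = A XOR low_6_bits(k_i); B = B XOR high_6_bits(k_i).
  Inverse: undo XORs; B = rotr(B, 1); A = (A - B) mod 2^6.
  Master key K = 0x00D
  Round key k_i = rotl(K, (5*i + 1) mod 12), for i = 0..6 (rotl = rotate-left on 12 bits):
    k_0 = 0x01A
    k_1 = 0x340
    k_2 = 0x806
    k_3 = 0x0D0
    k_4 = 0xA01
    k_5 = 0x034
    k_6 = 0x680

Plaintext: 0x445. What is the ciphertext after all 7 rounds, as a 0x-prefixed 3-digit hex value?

0x744

s_0 = plaintext = 0x445
s_1 = Round(s_0, k_0) = 0x30A
s_2 = Round(s_1, k_1) = 0x599
s_3 = Round(s_2, k_2) = 0xA52
s_4 = Round(s_3, k_3) = 0xAE7
s_5 = Round(s_4, k_4) = 0x4E7
s_6 = Round(s_5, k_5) = 0x38F
s_7 = Round(s_6, k_6) = 0x744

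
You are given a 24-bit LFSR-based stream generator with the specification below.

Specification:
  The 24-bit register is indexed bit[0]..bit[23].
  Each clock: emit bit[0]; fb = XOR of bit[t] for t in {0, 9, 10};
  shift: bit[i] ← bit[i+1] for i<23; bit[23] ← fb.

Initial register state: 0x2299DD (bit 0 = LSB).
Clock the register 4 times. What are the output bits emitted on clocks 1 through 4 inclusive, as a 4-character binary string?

reg_0 = 0x2299DD
clock 1: out=1, reg = 0x914CEE
clock 2: out=0, reg = 0xC8A677
clock 3: out=1, reg = 0xE4533B
clock 4: out=1, reg = 0x72299D

1011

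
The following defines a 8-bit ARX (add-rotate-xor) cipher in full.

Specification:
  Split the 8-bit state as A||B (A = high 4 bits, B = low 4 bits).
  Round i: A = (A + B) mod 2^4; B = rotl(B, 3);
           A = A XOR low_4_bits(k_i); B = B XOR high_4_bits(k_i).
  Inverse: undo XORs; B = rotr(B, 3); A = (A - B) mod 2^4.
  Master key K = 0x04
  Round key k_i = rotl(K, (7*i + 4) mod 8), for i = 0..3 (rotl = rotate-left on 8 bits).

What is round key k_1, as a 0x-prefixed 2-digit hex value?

K = 0x04
k_0 = rotl(K, (7*0+4) mod 8) = rotl(K, 4) = 0x40
k_1 = rotl(K, (7*1+4) mod 8) = rotl(K, 3) = 0x20

0x20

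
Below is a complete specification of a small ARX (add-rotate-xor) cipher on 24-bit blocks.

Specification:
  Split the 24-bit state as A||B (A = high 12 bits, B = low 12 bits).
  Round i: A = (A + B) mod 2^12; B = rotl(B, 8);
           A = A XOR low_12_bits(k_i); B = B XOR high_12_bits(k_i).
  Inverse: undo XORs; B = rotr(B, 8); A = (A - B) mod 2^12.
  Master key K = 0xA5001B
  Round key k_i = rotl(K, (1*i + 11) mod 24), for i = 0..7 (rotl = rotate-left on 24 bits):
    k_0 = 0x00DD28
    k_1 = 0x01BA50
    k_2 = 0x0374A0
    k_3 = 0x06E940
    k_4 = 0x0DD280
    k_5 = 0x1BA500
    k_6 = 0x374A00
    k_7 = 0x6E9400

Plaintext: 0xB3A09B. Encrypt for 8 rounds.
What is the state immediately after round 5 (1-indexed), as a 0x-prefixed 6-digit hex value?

0xAF2900

s_0 = plaintext = 0xB3A09B
s_1 = Round(s_0, k_0) = 0x6FDB04
s_2 = Round(s_1, k_1) = 0x8514AB
s_3 = Round(s_2, k_2) = 0x85CB7D
s_4 = Round(s_3, k_3) = 0xA99DD9
s_5 = Round(s_4, k_4) = 0xAF2900
s_6 = Round(s_5, k_5) = 0x6F212A
s_7 = Round(s_6, k_6) = 0x21C966
s_8 = Round(s_7, k_7) = 0xF8207F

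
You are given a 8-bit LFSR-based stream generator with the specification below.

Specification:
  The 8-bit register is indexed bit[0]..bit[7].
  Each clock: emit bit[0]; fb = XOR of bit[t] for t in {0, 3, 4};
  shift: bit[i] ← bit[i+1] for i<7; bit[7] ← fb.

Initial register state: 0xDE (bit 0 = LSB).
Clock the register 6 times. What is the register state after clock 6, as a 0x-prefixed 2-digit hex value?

0x23

reg_0 = 0xDE
clock 1: out=0, reg = 0x6F
clock 2: out=1, reg = 0x37
clock 3: out=1, reg = 0x1B
clock 4: out=1, reg = 0x8D
clock 5: out=1, reg = 0x46
clock 6: out=0, reg = 0x23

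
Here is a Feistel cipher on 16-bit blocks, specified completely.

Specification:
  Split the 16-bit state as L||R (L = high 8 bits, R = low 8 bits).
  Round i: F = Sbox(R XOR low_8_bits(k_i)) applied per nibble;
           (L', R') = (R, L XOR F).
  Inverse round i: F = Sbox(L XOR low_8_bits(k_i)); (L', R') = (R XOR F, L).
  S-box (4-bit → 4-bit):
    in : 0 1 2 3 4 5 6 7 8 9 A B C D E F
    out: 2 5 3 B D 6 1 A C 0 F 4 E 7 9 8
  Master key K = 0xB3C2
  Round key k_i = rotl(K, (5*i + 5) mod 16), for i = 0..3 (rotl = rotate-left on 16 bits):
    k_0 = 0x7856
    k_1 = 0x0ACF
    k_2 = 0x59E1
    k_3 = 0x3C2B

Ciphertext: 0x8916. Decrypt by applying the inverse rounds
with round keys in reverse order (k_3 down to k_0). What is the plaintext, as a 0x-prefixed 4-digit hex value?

0x5EF1

s_0 = ciphertext = 0x8916
s_1 = InvRound(s_0, k_3) = 0xE589
s_2 = InvRound(s_1, k_2) = 0xA4E5
s_3 = InvRound(s_2, k_1) = 0xF1A4
s_4 = InvRound(s_3, k_0) = 0x5EF1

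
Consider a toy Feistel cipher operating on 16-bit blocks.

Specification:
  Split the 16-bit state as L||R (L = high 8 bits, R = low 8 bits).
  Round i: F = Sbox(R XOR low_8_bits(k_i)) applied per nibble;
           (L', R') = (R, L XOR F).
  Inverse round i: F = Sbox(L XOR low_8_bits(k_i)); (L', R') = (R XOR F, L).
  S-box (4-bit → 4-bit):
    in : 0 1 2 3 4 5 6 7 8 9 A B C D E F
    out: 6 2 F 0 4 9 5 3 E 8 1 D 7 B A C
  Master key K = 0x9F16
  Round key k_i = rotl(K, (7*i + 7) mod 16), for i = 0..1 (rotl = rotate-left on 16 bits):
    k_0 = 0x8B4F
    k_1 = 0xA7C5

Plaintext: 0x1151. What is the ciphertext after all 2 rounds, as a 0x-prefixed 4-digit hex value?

s_0 = plaintext = 0x1151
s_1 = Round(s_0, k_0) = 0x513B
s_2 = Round(s_1, k_1) = 0x3B9B

0x3B9B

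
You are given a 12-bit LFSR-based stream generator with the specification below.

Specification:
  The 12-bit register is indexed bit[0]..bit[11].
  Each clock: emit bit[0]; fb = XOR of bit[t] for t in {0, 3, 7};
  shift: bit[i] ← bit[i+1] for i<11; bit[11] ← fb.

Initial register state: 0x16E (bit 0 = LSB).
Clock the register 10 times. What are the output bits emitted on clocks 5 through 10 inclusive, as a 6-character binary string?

reg_0 = 0x16E
clock 1: out=0, reg = 0x8B7
clock 2: out=1, reg = 0x45B
clock 3: out=1, reg = 0x22D
clock 4: out=1, reg = 0x116
clock 5: out=0, reg = 0x08B
clock 6: out=1, reg = 0x845
clock 7: out=1, reg = 0xC22
clock 8: out=0, reg = 0x611
clock 9: out=1, reg = 0xB08
clock 10: out=0, reg = 0xD84

011010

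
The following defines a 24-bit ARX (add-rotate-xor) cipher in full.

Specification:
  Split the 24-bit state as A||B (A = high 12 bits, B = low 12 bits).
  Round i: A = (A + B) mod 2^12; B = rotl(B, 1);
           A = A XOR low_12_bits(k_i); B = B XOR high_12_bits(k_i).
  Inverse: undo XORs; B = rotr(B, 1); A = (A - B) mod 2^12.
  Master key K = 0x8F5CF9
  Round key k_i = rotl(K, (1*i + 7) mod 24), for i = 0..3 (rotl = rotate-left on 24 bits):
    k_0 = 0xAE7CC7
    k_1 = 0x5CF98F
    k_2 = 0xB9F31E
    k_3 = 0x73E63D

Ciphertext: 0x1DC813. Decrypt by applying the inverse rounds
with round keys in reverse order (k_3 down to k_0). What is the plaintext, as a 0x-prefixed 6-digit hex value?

0x1BD281

s_0 = ciphertext = 0x1DC813
s_1 = InvRound(s_0, k_3) = 0x84BF96
s_2 = InvRound(s_1, k_2) = 0x151A04
s_3 = InvRound(s_2, k_1) = 0x8F9FE5
s_4 = InvRound(s_3, k_0) = 0x1BD281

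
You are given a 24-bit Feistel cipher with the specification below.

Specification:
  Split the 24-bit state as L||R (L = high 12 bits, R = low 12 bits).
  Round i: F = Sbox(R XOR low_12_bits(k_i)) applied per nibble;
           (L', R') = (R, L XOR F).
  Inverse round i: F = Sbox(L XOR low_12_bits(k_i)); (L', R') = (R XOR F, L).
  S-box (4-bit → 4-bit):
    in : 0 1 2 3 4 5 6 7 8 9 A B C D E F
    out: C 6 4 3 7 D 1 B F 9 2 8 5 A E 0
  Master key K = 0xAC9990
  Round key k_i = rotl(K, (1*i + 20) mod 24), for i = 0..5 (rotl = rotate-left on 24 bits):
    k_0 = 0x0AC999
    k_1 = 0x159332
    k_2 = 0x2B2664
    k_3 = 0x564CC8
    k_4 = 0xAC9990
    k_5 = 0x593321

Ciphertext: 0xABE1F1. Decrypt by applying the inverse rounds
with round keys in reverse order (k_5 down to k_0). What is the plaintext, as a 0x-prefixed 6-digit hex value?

s_0 = ciphertext = 0xABE1F1
s_1 = InvRound(s_0, k_5) = 0x861ABE
s_2 = InvRound(s_1, k_4) = 0xCB8861
s_3 = InvRound(s_2, k_3) = 0x4DDCB8
s_4 = InvRound(s_3, k_2) = 0x8314DD
s_5 = InvRound(s_4, k_1) = 0xC1E831
s_6 = InvRound(s_5, k_0) = 0x5CAC1E

0x5CAC1E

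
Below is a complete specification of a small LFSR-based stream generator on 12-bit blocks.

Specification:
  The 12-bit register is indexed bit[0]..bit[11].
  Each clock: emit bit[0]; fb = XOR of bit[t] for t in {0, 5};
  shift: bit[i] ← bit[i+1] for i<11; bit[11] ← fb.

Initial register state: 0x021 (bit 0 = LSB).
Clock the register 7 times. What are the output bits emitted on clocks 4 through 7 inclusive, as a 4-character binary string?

0010

reg_0 = 0x021
clock 1: out=1, reg = 0x010
clock 2: out=0, reg = 0x008
clock 3: out=0, reg = 0x004
clock 4: out=0, reg = 0x002
clock 5: out=0, reg = 0x001
clock 6: out=1, reg = 0x800
clock 7: out=0, reg = 0x400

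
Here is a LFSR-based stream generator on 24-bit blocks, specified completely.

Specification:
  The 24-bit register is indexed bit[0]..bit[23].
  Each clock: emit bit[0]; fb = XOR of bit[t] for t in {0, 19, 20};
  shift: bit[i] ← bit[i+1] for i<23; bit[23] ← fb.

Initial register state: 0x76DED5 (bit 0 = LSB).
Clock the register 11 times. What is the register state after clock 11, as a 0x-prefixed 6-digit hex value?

0x938EDB

reg_0 = 0x76DED5
clock 1: out=1, reg = 0x3B6F6A
clock 2: out=0, reg = 0x1DB7B5
clock 3: out=1, reg = 0x8EDBDA
clock 4: out=0, reg = 0xC76DED
clock 5: out=1, reg = 0xE3B6F6
clock 6: out=0, reg = 0x71DB7B
clock 7: out=1, reg = 0x38EDBD
clock 8: out=1, reg = 0x9C76DE
clock 9: out=0, reg = 0x4E3B6F
clock 10: out=1, reg = 0x271DB7
clock 11: out=1, reg = 0x938EDB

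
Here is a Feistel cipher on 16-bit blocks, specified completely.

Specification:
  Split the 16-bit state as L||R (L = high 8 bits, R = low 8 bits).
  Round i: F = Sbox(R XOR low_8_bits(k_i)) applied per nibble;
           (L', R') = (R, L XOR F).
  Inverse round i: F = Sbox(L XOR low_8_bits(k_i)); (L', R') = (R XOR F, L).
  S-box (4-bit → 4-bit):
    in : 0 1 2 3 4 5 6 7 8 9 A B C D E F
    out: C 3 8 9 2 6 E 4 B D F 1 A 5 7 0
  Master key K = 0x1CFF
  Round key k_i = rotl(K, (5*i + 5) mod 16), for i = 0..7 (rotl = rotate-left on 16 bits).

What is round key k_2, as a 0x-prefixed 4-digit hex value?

K = 0x1CFF
k_0 = rotl(K, (5*0+5) mod 16) = rotl(K, 5) = 0x9FE3
k_1 = rotl(K, (5*1+5) mod 16) = rotl(K, 10) = 0xFC73
k_2 = rotl(K, (5*2+5) mod 16) = rotl(K, 15) = 0x8E7F

0x8E7F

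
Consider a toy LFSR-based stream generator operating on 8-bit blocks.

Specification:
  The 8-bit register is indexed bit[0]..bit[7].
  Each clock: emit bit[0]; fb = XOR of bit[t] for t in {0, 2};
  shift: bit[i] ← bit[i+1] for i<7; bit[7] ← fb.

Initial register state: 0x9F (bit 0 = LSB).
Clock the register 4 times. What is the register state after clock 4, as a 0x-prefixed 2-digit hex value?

0x89

reg_0 = 0x9F
clock 1: out=1, reg = 0x4F
clock 2: out=1, reg = 0x27
clock 3: out=1, reg = 0x13
clock 4: out=1, reg = 0x89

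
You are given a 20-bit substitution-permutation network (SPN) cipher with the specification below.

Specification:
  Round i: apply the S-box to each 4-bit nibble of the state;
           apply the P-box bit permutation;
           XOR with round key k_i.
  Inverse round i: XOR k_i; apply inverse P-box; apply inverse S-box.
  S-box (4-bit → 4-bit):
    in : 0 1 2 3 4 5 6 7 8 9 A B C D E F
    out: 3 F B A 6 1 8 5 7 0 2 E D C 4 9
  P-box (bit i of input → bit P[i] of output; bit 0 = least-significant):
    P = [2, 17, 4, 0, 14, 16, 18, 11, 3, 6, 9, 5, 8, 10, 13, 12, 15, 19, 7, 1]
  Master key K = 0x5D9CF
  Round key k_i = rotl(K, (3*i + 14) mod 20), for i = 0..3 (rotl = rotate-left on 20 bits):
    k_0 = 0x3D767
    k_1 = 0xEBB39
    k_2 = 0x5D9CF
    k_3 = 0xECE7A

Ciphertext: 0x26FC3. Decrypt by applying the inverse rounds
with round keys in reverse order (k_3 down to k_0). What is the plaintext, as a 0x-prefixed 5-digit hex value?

0x9452B

s_0 = ciphertext = 0x26FC3
s_1 = InvRound(s_0, k_3) = 0x87FED
s_2 = InvRound(s_1, k_2) = 0x24D49
s_3 = InvRound(s_2, k_1) = 0x0BB7E
s_4 = InvRound(s_3, k_0) = 0x9452B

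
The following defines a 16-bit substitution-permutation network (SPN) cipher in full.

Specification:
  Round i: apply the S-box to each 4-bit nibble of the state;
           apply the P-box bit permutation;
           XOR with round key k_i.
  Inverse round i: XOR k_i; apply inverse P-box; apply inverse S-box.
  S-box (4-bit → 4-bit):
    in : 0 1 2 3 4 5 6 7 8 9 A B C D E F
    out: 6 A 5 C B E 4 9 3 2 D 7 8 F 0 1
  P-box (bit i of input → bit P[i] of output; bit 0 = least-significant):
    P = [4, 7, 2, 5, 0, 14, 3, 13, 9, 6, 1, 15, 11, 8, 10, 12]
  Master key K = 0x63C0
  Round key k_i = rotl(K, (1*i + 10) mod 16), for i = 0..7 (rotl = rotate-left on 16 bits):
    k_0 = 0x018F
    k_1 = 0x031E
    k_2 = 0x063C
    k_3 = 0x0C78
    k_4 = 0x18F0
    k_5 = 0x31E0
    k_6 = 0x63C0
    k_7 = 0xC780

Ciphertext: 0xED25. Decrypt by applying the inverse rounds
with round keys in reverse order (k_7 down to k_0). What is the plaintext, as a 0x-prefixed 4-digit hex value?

s_0 = ciphertext = 0xED25
s_1 = InvRound(s_0, k_7) = 0xFF75
s_2 = InvRound(s_1, k_6) = 0xACFD
s_3 = InvRound(s_2, k_5) = 0xDC22
s_4 = InvRound(s_3, k_4) = 0x6598
s_5 = InvRound(s_4, k_3) = 0x8911
s_6 = InvRound(s_5, k_2) = 0xB723
s_7 = InvRound(s_6, k_1) = 0x3CAA
s_8 = InvRound(s_7, k_0) = 0xDE73

0xDE73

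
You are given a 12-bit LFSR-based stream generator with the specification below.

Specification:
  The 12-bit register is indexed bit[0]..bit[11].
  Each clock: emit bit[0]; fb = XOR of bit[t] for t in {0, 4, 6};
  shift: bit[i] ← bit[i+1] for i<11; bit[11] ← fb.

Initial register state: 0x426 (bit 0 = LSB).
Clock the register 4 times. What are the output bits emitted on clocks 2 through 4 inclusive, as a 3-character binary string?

110

reg_0 = 0x426
clock 1: out=0, reg = 0x213
clock 2: out=1, reg = 0x109
clock 3: out=1, reg = 0x884
clock 4: out=0, reg = 0x442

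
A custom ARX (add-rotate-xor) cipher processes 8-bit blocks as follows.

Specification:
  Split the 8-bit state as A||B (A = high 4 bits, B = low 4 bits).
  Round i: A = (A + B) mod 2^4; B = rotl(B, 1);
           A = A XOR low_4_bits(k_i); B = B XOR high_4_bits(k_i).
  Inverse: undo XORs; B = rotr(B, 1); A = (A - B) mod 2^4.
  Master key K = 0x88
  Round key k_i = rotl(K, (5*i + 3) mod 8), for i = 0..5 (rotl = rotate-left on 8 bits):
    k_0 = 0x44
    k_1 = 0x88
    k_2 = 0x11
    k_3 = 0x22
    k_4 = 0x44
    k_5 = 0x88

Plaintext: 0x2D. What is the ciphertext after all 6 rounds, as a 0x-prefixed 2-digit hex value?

0xD7

s_0 = plaintext = 0x2D
s_1 = Round(s_0, k_0) = 0xBF
s_2 = Round(s_1, k_1) = 0x27
s_3 = Round(s_2, k_2) = 0x8F
s_4 = Round(s_3, k_3) = 0x5D
s_5 = Round(s_4, k_4) = 0x6F
s_6 = Round(s_5, k_5) = 0xD7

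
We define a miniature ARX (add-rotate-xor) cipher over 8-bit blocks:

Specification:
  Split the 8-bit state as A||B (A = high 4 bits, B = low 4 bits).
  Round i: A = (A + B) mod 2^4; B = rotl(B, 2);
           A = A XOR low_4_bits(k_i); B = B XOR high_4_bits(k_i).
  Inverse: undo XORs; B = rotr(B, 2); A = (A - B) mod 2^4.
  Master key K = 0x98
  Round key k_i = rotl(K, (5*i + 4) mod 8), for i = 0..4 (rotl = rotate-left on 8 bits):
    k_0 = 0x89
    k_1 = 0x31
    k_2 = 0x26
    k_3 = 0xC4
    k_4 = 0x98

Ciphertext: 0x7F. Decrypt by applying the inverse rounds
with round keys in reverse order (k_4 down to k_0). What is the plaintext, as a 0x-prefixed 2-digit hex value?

0x1C

s_0 = ciphertext = 0x7F
s_1 = InvRound(s_0, k_4) = 0x69
s_2 = InvRound(s_1, k_3) = 0xD5
s_3 = InvRound(s_2, k_2) = 0xED
s_4 = InvRound(s_3, k_1) = 0x4B
s_5 = InvRound(s_4, k_0) = 0x1C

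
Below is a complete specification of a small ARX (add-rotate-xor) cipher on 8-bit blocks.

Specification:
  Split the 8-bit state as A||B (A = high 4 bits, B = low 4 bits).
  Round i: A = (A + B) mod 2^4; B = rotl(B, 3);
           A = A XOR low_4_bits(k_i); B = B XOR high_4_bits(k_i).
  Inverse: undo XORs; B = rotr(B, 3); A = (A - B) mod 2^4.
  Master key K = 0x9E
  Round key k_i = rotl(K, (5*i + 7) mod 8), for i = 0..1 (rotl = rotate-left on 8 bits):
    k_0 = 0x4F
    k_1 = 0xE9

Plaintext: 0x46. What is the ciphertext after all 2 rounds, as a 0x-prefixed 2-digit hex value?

s_0 = plaintext = 0x46
s_1 = Round(s_0, k_0) = 0x57
s_2 = Round(s_1, k_1) = 0x55

0x55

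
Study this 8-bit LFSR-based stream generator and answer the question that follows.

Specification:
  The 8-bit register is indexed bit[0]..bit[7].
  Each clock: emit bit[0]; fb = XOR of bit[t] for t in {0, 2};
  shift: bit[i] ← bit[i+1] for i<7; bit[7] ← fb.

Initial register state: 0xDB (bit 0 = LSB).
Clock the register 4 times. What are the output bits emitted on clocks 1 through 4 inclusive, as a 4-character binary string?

reg_0 = 0xDB
clock 1: out=1, reg = 0xED
clock 2: out=1, reg = 0x76
clock 3: out=0, reg = 0xBB
clock 4: out=1, reg = 0xDD

1101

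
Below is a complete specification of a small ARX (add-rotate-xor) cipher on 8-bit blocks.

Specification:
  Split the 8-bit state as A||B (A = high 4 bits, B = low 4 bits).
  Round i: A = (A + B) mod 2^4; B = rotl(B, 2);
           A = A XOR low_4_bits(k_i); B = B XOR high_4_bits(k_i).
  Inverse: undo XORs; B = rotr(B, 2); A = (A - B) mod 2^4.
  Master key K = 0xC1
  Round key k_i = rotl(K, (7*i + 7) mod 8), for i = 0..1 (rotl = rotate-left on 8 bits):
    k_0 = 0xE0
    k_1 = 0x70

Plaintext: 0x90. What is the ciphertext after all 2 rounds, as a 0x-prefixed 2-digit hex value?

0x7C

s_0 = plaintext = 0x90
s_1 = Round(s_0, k_0) = 0x9E
s_2 = Round(s_1, k_1) = 0x7C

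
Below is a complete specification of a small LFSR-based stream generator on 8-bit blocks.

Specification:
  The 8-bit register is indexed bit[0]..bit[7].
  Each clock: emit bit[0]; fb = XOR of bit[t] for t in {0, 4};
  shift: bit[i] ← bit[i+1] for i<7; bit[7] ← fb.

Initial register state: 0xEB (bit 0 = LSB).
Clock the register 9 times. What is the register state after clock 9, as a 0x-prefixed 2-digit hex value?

reg_0 = 0xEB
clock 1: out=1, reg = 0xF5
clock 2: out=1, reg = 0x7A
clock 3: out=0, reg = 0xBD
clock 4: out=1, reg = 0x5E
clock 5: out=0, reg = 0xAF
clock 6: out=1, reg = 0xD7
clock 7: out=1, reg = 0x6B
clock 8: out=1, reg = 0xB5
clock 9: out=1, reg = 0x5A

0x5A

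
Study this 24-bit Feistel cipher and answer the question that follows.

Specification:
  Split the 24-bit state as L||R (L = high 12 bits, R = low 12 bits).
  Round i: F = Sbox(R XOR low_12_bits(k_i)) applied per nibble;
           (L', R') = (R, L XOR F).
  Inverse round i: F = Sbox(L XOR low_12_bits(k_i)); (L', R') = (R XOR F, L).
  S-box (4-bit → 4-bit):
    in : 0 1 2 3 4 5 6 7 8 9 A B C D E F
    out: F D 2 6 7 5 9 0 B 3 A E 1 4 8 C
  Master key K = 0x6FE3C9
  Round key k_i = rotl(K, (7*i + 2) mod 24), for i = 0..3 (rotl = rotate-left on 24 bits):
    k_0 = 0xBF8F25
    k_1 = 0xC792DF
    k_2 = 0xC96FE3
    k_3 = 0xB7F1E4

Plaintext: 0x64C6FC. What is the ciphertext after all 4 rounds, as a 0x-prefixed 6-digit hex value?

s_0 = plaintext = 0x64C6FC
s_1 = Round(s_0, k_0) = 0x6FC50F
s_2 = Round(s_1, k_1) = 0x50F6B3
s_3 = Round(s_2, k_2) = 0x6B3650
s_4 = Round(s_3, k_3) = 0x650654

0x650654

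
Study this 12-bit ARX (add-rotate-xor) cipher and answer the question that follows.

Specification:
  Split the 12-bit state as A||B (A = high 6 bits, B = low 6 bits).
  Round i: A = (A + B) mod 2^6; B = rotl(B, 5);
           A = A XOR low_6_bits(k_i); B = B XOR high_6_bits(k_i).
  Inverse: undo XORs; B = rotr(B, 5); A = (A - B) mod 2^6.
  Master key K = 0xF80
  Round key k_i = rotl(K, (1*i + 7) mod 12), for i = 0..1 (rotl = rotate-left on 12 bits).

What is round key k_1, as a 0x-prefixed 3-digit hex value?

K = 0xF80
k_0 = rotl(K, (1*0+7) mod 12) = rotl(K, 7) = 0x07C
k_1 = rotl(K, (1*1+7) mod 12) = rotl(K, 8) = 0x0F8

0x0F8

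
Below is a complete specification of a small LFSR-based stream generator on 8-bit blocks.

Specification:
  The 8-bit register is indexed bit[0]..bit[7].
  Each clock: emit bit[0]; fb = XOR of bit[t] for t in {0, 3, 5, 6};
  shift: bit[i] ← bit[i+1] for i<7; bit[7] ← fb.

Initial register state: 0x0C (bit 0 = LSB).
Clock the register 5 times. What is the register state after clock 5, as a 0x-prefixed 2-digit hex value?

0x08

reg_0 = 0x0C
clock 1: out=0, reg = 0x86
clock 2: out=0, reg = 0x43
clock 3: out=1, reg = 0x21
clock 4: out=1, reg = 0x10
clock 5: out=0, reg = 0x08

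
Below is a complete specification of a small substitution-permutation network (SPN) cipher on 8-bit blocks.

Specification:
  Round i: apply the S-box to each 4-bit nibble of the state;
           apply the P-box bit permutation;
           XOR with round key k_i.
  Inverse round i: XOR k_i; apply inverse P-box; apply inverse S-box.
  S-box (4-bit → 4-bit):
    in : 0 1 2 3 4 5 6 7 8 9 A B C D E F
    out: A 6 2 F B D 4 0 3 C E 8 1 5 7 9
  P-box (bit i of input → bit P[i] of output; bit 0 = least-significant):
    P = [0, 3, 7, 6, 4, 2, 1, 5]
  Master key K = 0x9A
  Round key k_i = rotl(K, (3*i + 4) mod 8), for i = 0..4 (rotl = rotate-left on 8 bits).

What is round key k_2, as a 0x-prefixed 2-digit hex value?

K = 0x9A
k_0 = rotl(K, (3*0+4) mod 8) = rotl(K, 4) = 0xA9
k_1 = rotl(K, (3*1+4) mod 8) = rotl(K, 7) = 0x4D
k_2 = rotl(K, (3*2+4) mod 8) = rotl(K, 2) = 0x6A

0x6A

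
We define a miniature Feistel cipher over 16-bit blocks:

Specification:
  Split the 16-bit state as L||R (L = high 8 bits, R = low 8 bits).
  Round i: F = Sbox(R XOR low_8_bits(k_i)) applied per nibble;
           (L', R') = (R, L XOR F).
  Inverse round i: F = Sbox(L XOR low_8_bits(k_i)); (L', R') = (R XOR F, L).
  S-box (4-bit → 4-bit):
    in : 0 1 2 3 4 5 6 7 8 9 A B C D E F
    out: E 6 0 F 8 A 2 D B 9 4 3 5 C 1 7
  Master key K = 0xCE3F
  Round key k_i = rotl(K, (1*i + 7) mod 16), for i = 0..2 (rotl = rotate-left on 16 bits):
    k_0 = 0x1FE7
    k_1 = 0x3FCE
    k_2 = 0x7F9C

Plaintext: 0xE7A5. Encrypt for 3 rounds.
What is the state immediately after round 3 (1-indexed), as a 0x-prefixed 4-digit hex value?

s_0 = plaintext = 0xE7A5
s_1 = Round(s_0, k_0) = 0xA567
s_2 = Round(s_1, k_1) = 0x67EC
s_3 = Round(s_2, k_2) = 0xECB9

0xECB9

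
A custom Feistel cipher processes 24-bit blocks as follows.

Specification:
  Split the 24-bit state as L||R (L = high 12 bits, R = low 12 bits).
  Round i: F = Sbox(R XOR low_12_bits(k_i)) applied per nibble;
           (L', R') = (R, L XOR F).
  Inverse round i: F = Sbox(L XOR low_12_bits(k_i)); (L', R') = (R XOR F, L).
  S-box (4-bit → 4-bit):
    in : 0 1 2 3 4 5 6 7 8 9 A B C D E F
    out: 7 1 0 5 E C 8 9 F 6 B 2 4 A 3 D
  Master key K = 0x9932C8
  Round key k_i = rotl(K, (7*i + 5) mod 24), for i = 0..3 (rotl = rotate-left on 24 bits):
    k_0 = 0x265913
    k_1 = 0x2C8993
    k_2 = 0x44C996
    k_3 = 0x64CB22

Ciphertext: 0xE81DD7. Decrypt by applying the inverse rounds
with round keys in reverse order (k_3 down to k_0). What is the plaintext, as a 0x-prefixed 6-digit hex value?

0x803E26

s_0 = ciphertext = 0xE81DD7
s_1 = InvRound(s_0, k_3) = 0x162E81
s_2 = InvRound(s_1, k_2) = 0x15F162
s_3 = InvRound(s_2, k_1) = 0xE2615F
s_4 = InvRound(s_3, k_0) = 0x803E26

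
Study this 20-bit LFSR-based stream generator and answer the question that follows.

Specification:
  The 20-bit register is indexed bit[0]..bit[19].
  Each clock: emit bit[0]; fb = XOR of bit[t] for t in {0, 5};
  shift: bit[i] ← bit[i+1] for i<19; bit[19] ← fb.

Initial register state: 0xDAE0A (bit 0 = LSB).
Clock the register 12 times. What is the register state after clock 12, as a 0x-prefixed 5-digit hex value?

0x37ADA

reg_0 = 0xDAE0A
clock 1: out=0, reg = 0x6D705
clock 2: out=1, reg = 0xB6B82
clock 3: out=0, reg = 0x5B5C1
clock 4: out=1, reg = 0xADAE0
clock 5: out=0, reg = 0xD6D70
clock 6: out=0, reg = 0xEB6B8
clock 7: out=0, reg = 0xF5B5C
clock 8: out=0, reg = 0x7ADAE
clock 9: out=0, reg = 0xBD6D7
clock 10: out=1, reg = 0xDEB6B
clock 11: out=1, reg = 0x6F5B5
clock 12: out=1, reg = 0x37ADA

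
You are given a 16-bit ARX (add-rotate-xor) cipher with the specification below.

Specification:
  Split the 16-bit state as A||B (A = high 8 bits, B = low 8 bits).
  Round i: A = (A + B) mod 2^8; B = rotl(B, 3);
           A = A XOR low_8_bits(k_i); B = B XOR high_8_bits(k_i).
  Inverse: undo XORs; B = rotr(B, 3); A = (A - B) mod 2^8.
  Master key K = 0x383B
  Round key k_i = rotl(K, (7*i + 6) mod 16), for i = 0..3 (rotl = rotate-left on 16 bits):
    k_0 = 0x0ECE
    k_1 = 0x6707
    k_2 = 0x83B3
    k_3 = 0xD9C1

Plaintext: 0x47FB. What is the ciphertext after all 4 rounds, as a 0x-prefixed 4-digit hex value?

s_0 = plaintext = 0x47FB
s_1 = Round(s_0, k_0) = 0x8CD1
s_2 = Round(s_1, k_1) = 0x5AE9
s_3 = Round(s_2, k_2) = 0xF0CC
s_4 = Round(s_3, k_3) = 0x7DBF

0x7DBF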